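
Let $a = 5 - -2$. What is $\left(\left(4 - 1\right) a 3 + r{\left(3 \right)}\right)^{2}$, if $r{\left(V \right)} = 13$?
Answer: $5776$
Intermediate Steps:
$a = 7$ ($a = 5 + 2 = 7$)
$\left(\left(4 - 1\right) a 3 + r{\left(3 \right)}\right)^{2} = \left(\left(4 - 1\right) 7 \cdot 3 + 13\right)^{2} = \left(3 \cdot 7 \cdot 3 + 13\right)^{2} = \left(21 \cdot 3 + 13\right)^{2} = \left(63 + 13\right)^{2} = 76^{2} = 5776$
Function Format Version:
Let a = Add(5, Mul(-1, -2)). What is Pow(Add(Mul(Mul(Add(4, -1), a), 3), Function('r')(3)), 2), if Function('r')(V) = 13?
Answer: 5776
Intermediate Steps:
a = 7 (a = Add(5, 2) = 7)
Pow(Add(Mul(Mul(Add(4, -1), a), 3), Function('r')(3)), 2) = Pow(Add(Mul(Mul(Add(4, -1), 7), 3), 13), 2) = Pow(Add(Mul(Mul(3, 7), 3), 13), 2) = Pow(Add(Mul(21, 3), 13), 2) = Pow(Add(63, 13), 2) = Pow(76, 2) = 5776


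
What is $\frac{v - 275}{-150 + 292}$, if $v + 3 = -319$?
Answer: $- \frac{597}{142} \approx -4.2042$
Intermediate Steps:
$v = -322$ ($v = -3 - 319 = -322$)
$\frac{v - 275}{-150 + 292} = \frac{-322 - 275}{-150 + 292} = - \frac{597}{142}$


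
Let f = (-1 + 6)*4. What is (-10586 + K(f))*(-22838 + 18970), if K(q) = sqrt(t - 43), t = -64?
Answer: 40946648 - 3868*I*sqrt(107) ≈ 4.0947e+7 - 40011.0*I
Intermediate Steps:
f = 20 (f = 5*4 = 20)
K(q) = I*sqrt(107) (K(q) = sqrt(-64 - 43) = sqrt(-107) = I*sqrt(107))
(-10586 + K(f))*(-22838 + 18970) = (-10586 + I*sqrt(107))*(-22838 + 18970) = (-10586 + I*sqrt(107))*(-3868) = 40946648 - 3868*I*sqrt(107)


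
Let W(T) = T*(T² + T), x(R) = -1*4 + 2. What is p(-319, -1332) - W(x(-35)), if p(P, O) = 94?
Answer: 98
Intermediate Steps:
x(R) = -2 (x(R) = -4 + 2 = -2)
W(T) = T*(T + T²)
p(-319, -1332) - W(x(-35)) = 94 - (-2)²*(1 - 2) = 94 - 4*(-1) = 94 - 1*(-4) = 94 + 4 = 98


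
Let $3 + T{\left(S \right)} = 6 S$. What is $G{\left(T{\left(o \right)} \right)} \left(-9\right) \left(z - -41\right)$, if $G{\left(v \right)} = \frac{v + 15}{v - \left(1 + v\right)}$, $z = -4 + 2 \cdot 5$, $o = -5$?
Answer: $-7614$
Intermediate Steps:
$T{\left(S \right)} = -3 + 6 S$
$z = 6$ ($z = -4 + 10 = 6$)
$G{\left(v \right)} = -15 - v$ ($G{\left(v \right)} = \frac{15 + v}{-1} = \left(15 + v\right) \left(-1\right) = -15 - v$)
$G{\left(T{\left(o \right)} \right)} \left(-9\right) \left(z - -41\right) = \left(-15 - \left(-3 + 6 \left(-5\right)\right)\right) \left(-9\right) \left(6 - -41\right) = \left(-15 - \left(-3 - 30\right)\right) \left(-9\right) \left(6 + 41\right) = \left(-15 - -33\right) \left(-9\right) 47 = \left(-15 + 33\right) \left(-9\right) 47 = 18 \left(-9\right) 47 = \left(-162\right) 47 = -7614$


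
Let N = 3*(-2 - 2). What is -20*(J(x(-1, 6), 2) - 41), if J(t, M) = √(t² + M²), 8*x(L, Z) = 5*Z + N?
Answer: 820 - 5*√145 ≈ 759.79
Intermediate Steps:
N = -12 (N = 3*(-4) = -12)
x(L, Z) = -3/2 + 5*Z/8 (x(L, Z) = (5*Z - 12)/8 = (-12 + 5*Z)/8 = -3/2 + 5*Z/8)
J(t, M) = √(M² + t²)
-20*(J(x(-1, 6), 2) - 41) = -20*(√(2² + (-3/2 + (5/8)*6)²) - 41) = -20*(√(4 + (-3/2 + 15/4)²) - 41) = -20*(√(4 + (9/4)²) - 41) = -20*(√(4 + 81/16) - 41) = -20*(√(145/16) - 41) = -20*(√145/4 - 41) = -20*(-41 + √145/4) = 820 - 5*√145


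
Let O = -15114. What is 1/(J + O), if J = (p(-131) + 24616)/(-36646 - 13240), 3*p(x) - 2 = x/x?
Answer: -49886/754001621 ≈ -6.6162e-5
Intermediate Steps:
p(x) = 1 (p(x) = ⅔ + (x/x)/3 = ⅔ + (⅓)*1 = ⅔ + ⅓ = 1)
J = -24617/49886 (J = (1 + 24616)/(-36646 - 13240) = 24617/(-49886) = 24617*(-1/49886) = -24617/49886 ≈ -0.49346)
1/(J + O) = 1/(-24617/49886 - 15114) = 1/(-754001621/49886) = -49886/754001621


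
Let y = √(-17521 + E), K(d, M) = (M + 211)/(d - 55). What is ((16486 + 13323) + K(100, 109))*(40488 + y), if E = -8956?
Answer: 3621584120/3 + 268345*I*√26477/9 ≈ 1.2072e+9 + 4.8516e+6*I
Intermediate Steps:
K(d, M) = (211 + M)/(-55 + d)
y = I*√26477 (y = √(-17521 - 8956) = √(-26477) = I*√26477 ≈ 162.72*I)
((16486 + 13323) + K(100, 109))*(40488 + y) = ((16486 + 13323) + (211 + 109)/(-55 + 100))*(40488 + I*√26477) = (29809 + 320/45)*(40488 + I*√26477) = (29809 + (1/45)*320)*(40488 + I*√26477) = (29809 + 64/9)*(40488 + I*√26477) = 268345*(40488 + I*√26477)/9 = 3621584120/3 + 268345*I*√26477/9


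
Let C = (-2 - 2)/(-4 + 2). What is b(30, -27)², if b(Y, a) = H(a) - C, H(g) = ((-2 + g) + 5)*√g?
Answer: -15548 + 288*I*√3 ≈ -15548.0 + 498.83*I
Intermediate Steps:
H(g) = √g*(3 + g) (H(g) = (3 + g)*√g = √g*(3 + g))
C = 2 (C = -4/(-2) = -4*(-½) = 2)
b(Y, a) = -2 + √a*(3 + a) (b(Y, a) = √a*(3 + a) - 1*2 = √a*(3 + a) - 2 = -2 + √a*(3 + a))
b(30, -27)² = (-2 + √(-27)*(3 - 27))² = (-2 + (3*I*√3)*(-24))² = (-2 - 72*I*√3)²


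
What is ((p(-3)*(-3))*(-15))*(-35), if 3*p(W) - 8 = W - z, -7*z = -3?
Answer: -2400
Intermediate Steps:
z = 3/7 (z = -⅐*(-3) = 3/7 ≈ 0.42857)
p(W) = 53/21 + W/3 (p(W) = 8/3 + (W - 1*3/7)/3 = 8/3 + (W - 3/7)/3 = 8/3 + (-3/7 + W)/3 = 8/3 + (-⅐ + W/3) = 53/21 + W/3)
((p(-3)*(-3))*(-15))*(-35) = (((53/21 + (⅓)*(-3))*(-3))*(-15))*(-35) = (((53/21 - 1)*(-3))*(-15))*(-35) = (((32/21)*(-3))*(-15))*(-35) = -32/7*(-15)*(-35) = (480/7)*(-35) = -2400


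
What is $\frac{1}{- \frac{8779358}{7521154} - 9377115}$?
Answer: $- \frac{3760577}{35263367385034} \approx -1.0664 \cdot 10^{-7}$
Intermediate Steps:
$\frac{1}{- \frac{8779358}{7521154} - 9377115} = \frac{1}{\left(-8779358\right) \frac{1}{7521154} - 9377115} = \frac{1}{- \frac{4389679}{3760577} - 9377115} = \frac{1}{- \frac{35263367385034}{3760577}} = - \frac{3760577}{35263367385034}$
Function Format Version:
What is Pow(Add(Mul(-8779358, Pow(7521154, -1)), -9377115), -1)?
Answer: Rational(-3760577, 35263367385034) ≈ -1.0664e-7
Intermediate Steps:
Pow(Add(Mul(-8779358, Pow(7521154, -1)), -9377115), -1) = Pow(Add(Mul(-8779358, Rational(1, 7521154)), -9377115), -1) = Pow(Add(Rational(-4389679, 3760577), -9377115), -1) = Pow(Rational(-35263367385034, 3760577), -1) = Rational(-3760577, 35263367385034)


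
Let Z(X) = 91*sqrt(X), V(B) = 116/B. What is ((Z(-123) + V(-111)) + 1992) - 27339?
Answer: -2813633/111 + 91*I*sqrt(123) ≈ -25348.0 + 1009.2*I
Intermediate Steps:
((Z(-123) + V(-111)) + 1992) - 27339 = ((91*sqrt(-123) + 116/(-111)) + 1992) - 27339 = ((91*(I*sqrt(123)) + 116*(-1/111)) + 1992) - 27339 = ((91*I*sqrt(123) - 116/111) + 1992) - 27339 = ((-116/111 + 91*I*sqrt(123)) + 1992) - 27339 = (220996/111 + 91*I*sqrt(123)) - 27339 = -2813633/111 + 91*I*sqrt(123)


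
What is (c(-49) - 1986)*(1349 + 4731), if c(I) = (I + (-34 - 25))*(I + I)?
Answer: 52275840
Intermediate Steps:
c(I) = 2*I*(-59 + I) (c(I) = (I - 59)*(2*I) = (-59 + I)*(2*I) = 2*I*(-59 + I))
(c(-49) - 1986)*(1349 + 4731) = (2*(-49)*(-59 - 49) - 1986)*(1349 + 4731) = (2*(-49)*(-108) - 1986)*6080 = (10584 - 1986)*6080 = 8598*6080 = 52275840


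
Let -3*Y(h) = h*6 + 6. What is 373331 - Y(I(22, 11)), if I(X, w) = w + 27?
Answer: 373409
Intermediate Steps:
I(X, w) = 27 + w
Y(h) = -2 - 2*h (Y(h) = -(h*6 + 6)/3 = -(6*h + 6)/3 = -(6 + 6*h)/3 = -2 - 2*h)
373331 - Y(I(22, 11)) = 373331 - (-2 - 2*(27 + 11)) = 373331 - (-2 - 2*38) = 373331 - (-2 - 76) = 373331 - 1*(-78) = 373331 + 78 = 373409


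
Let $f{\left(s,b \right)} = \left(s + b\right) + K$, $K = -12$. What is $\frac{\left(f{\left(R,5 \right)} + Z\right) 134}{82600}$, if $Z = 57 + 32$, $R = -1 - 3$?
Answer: $\frac{2613}{20650} \approx 0.12654$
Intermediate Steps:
$R = -4$
$f{\left(s,b \right)} = -12 + b + s$ ($f{\left(s,b \right)} = \left(s + b\right) - 12 = \left(b + s\right) - 12 = -12 + b + s$)
$Z = 89$
$\frac{\left(f{\left(R,5 \right)} + Z\right) 134}{82600} = \frac{\left(\left(-12 + 5 - 4\right) + 89\right) 134}{82600} = \left(-11 + 89\right) 134 \cdot \frac{1}{82600} = 78 \cdot 134 \cdot \frac{1}{82600} = 10452 \cdot \frac{1}{82600} = \frac{2613}{20650}$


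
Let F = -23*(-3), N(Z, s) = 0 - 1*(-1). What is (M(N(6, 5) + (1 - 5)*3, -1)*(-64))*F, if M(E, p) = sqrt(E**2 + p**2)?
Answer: -4416*sqrt(122) ≈ -48776.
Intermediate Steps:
N(Z, s) = 1 (N(Z, s) = 0 + 1 = 1)
F = 69
(M(N(6, 5) + (1 - 5)*3, -1)*(-64))*F = (sqrt((1 + (1 - 5)*3)**2 + (-1)**2)*(-64))*69 = (sqrt((1 - 4*3)**2 + 1)*(-64))*69 = (sqrt((1 - 12)**2 + 1)*(-64))*69 = (sqrt((-11)**2 + 1)*(-64))*69 = (sqrt(121 + 1)*(-64))*69 = (sqrt(122)*(-64))*69 = -64*sqrt(122)*69 = -4416*sqrt(122)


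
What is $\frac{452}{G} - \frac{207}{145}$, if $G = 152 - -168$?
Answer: $- \frac{7}{464} \approx -0.015086$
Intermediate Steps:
$G = 320$ ($G = 152 + 168 = 320$)
$\frac{452}{G} - \frac{207}{145} = \frac{452}{320} - \frac{207}{145} = 452 \cdot \frac{1}{320} - \frac{207}{145} = \frac{113}{80} - \frac{207}{145} = - \frac{7}{464}$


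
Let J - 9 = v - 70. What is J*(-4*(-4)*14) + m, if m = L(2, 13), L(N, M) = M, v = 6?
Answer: -12307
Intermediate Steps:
J = -55 (J = 9 + (6 - 70) = 9 - 64 = -55)
m = 13
J*(-4*(-4)*14) + m = -55*(-4*(-4))*14 + 13 = -880*14 + 13 = -55*224 + 13 = -12320 + 13 = -12307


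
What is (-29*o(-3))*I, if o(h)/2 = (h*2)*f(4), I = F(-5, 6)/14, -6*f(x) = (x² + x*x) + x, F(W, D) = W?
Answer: 5220/7 ≈ 745.71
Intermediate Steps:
f(x) = -x²/3 - x/6 (f(x) = -((x² + x*x) + x)/6 = -((x² + x²) + x)/6 = -(2*x² + x)/6 = -(x + 2*x²)/6 = -x²/3 - x/6)
I = -5/14 ≈ -0.35714
o(h) = -24*h (o(h) = 2*((h*2)*(-⅙*4*(1 + 2*4))) = 2*((2*h)*(-⅙*4*(1 + 8))) = 2*((2*h)*(-⅙*4*9)) = 2*((2*h)*(-6)) = 2*(-12*h) = -24*h)
(-29*o(-3))*I = -(-696)*(-3)*(-5/14) = -29*72*(-5/14) = -2088*(-5/14) = 5220/7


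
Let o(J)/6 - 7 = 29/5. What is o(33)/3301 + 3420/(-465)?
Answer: -3751236/511655 ≈ -7.3316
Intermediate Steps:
o(J) = 384/5 (o(J) = 42 + 6*(29/5) = 42 + 174/5 = 384/5)
o(33)/3301 + 3420/(-465) = (384/5)/3301 + 3420/(-465) = (384/5)*(1/3301) + 3420*(-1/465) = 384/16505 - 228/31 = -3751236/511655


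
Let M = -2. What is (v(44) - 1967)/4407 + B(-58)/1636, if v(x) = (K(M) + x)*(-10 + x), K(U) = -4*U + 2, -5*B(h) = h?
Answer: -407987/18024630 ≈ -0.022635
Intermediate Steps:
B(h) = -h/5
K(U) = 2 - 4*U
v(x) = (-10 + x)*(10 + x) (v(x) = ((2 - 4*(-2)) + x)*(-10 + x) = ((2 + 8) + x)*(-10 + x) = (10 + x)*(-10 + x) = (-10 + x)*(10 + x))
(v(44) - 1967)/4407 + B(-58)/1636 = ((-100 + 44²) - 1967)/4407 - ⅕*(-58)/1636 = ((-100 + 1936) - 1967)*(1/4407) + (58/5)*(1/1636) = (1836 - 1967)*(1/4407) + 29/4090 = -131*1/4407 + 29/4090 = -131/4407 + 29/4090 = -407987/18024630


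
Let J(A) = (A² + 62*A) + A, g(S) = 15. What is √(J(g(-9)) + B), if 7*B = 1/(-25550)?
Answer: √30551156854/5110 ≈ 34.205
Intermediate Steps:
J(A) = A² + 63*A
B = -1/178850 (B = (⅐)/(-25550) = (⅐)*(-1/25550) = -1/178850 ≈ -5.5913e-6)
√(J(g(-9)) + B) = √(15*(63 + 15) - 1/178850) = √(15*78 - 1/178850) = √(1170 - 1/178850) = √(209254499/178850) = √30551156854/5110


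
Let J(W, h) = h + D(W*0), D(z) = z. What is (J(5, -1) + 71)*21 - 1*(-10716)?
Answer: 12186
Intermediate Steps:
J(W, h) = h (J(W, h) = h + W*0 = h + 0 = h)
(J(5, -1) + 71)*21 - 1*(-10716) = (-1 + 71)*21 - 1*(-10716) = 70*21 + 10716 = 1470 + 10716 = 12186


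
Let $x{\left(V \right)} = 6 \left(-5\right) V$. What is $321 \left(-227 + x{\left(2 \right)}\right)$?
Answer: $-92127$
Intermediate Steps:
$x{\left(V \right)} = - 30 V$
$321 \left(-227 + x{\left(2 \right)}\right) = 321 \left(-227 - 60\right) = 321 \left(-287\right) = -92127$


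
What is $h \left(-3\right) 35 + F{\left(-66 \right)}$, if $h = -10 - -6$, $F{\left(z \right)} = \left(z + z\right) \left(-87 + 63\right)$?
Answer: $3588$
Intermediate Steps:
$F{\left(z \right)} = - 48 z$ ($F{\left(z \right)} = 2 z \left(-24\right) = - 48 z$)
$h = -4$ ($h = -10 + 6 = -4$)
$h \left(-3\right) 35 + F{\left(-66 \right)} = \left(-4\right) \left(-3\right) 35 - -3168 = 12 \cdot 35 + 3168 = 420 + 3168 = 3588$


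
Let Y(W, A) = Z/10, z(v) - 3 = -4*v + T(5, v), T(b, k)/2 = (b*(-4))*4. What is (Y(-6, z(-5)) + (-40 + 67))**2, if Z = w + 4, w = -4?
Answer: 729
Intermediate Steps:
T(b, k) = -32*b (T(b, k) = 2*((b*(-4))*4) = 2*(-4*b*4) = 2*(-16*b) = -32*b)
Z = 0 (Z = -4 + 4 = 0)
z(v) = -157 - 4*v (z(v) = 3 + (-4*v - 32*5) = 3 + (-4*v - 160) = 3 + (-160 - 4*v) = -157 - 4*v)
Y(W, A) = 0 (Y(W, A) = 0/10 = 0*(1/10) = 0)
(Y(-6, z(-5)) + (-40 + 67))**2 = (0 + (-40 + 67))**2 = (0 + 27)**2 = 27**2 = 729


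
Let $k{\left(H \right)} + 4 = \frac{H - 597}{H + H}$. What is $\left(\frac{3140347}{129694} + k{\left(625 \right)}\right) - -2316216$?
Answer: $\frac{187751213987591}{81058750} \approx 2.3162 \cdot 10^{6}$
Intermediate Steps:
$k{\left(H \right)} = -4 + \frac{-597 + H}{2 H}$ ($k{\left(H \right)} = -4 + \frac{H - 597}{H + H} = -4 + \frac{-597 + H}{2 H}$)
$\left(\frac{3140347}{129694} + k{\left(625 \right)}\right) - -2316216 = \left(\frac{3140347}{129694} + \frac{-597 - 4375}{2 \cdot 625}\right) - -2316216 = \left(3140347 \cdot \frac{1}{129694} + \frac{1}{2} \cdot \frac{1}{625} \left(-597 - 4375\right)\right) + 2316216 = \left(\frac{3140347}{129694} + \frac{1}{2} \cdot \frac{1}{625} \left(-4972\right)\right) + 2316216 = \left(\frac{3140347}{129694} - \frac{2486}{625}\right) + 2316216 = \frac{1640297591}{81058750} + 2316216 = \frac{187751213987591}{81058750}$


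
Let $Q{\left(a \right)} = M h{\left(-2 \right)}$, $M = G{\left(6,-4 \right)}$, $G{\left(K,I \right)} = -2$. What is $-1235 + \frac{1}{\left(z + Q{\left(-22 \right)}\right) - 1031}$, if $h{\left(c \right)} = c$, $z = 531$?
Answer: $- \frac{612561}{496} \approx -1235.0$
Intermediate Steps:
$M = -2$
$Q{\left(a \right)} = 4$ ($Q{\left(a \right)} = \left(-2\right) \left(-2\right) = 4$)
$-1235 + \frac{1}{\left(z + Q{\left(-22 \right)}\right) - 1031} = -1235 + \frac{1}{\left(531 + 4\right) - 1031} = -1235 + \frac{1}{535 - 1031} = -1235 + \frac{1}{-496} = -1235 - \frac{1}{496} = - \frac{612561}{496}$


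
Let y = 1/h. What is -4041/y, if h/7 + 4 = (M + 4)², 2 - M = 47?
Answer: -47437299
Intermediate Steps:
M = -45 (M = 2 - 1*47 = 2 - 47 = -45)
h = 11739 (h = -28 + 7*(-45 + 4)² = -28 + 7*(-41)² = -28 + 7*1681 = -28 + 11767 = 11739)
y = 1/11739 ≈ 8.5186e-5
-4041/y = -4041/1/11739 = -4041*11739 = -47437299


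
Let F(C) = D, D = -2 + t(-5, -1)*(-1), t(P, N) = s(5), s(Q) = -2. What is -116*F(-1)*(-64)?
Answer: 0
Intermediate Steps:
t(P, N) = -2
D = 0 (D = -2 - 2*(-1) = -2 + 2 = 0)
F(C) = 0
-116*F(-1)*(-64) = -116*0*(-64) = 0*(-64) = 0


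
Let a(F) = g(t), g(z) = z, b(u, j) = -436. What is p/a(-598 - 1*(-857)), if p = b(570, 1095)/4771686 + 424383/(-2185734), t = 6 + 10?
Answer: -337662566627/27812363540064 ≈ -0.012141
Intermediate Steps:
t = 16
a(F) = 16
p = -337662566627/1738272721254 (p = -436/4771686 + 424383/(-2185734) = -436*1/4771686 + 424383*(-1/2185734) = -218/2385843 - 141461/728578 = -337662566627/1738272721254 ≈ -0.19425)
p/a(-598 - 1*(-857)) = -337662566627/1738272721254/16 = -337662566627/1738272721254*1/16 = -337662566627/27812363540064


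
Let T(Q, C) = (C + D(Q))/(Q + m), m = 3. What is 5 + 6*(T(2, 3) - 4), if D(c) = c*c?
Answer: -53/5 ≈ -10.600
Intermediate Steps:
D(c) = c²
T(Q, C) = (C + Q²)/(3 + Q) (T(Q, C) = (C + Q²)/(Q + 3) = (C + Q²)/(3 + Q))
5 + 6*(T(2, 3) - 4) = 5 + 6*((3 + 2²)/(3 + 2) - 4) = 5 + 6*((3 + 4)/5 - 4) = 5 + 6*((⅕)*7 - 4) = 5 + 6*(7/5 - 4) = 5 + 6*(-13/5) = 5 - 78/5 = -53/5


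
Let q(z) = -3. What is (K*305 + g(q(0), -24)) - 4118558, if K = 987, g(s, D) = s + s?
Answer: -3817529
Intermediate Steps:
g(s, D) = 2*s
(K*305 + g(q(0), -24)) - 4118558 = (987*305 + 2*(-3)) - 4118558 = (301035 - 6) - 4118558 = 301029 - 4118558 = -3817529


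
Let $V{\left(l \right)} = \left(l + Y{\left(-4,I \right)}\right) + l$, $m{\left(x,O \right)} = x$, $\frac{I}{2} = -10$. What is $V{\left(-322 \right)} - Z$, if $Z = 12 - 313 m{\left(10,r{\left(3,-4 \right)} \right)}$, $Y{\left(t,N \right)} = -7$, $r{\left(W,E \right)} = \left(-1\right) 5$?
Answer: $2467$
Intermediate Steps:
$I = -20$ ($I = 2 \left(-10\right) = -20$)
$r{\left(W,E \right)} = -5$
$V{\left(l \right)} = -7 + 2 l$ ($V{\left(l \right)} = \left(l - 7\right) + l = \left(-7 + l\right) + l = -7 + 2 l$)
$Z = -3118$ ($Z = 12 - 3130 = -3118$)
$V{\left(-322 \right)} - Z = \left(-7 + 2 \left(-322\right)\right) - -3118 = \left(-7 - 644\right) + 3118 = -651 + 3118 = 2467$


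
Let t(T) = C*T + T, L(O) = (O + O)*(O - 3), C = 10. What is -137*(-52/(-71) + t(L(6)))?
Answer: -3859016/71 ≈ -54352.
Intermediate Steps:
L(O) = 2*O*(-3 + O) (L(O) = (2*O)*(-3 + O) = 2*O*(-3 + O))
t(T) = 11*T (t(T) = 10*T + T = 11*T)
-137*(-52/(-71) + t(L(6))) = -137*(-52/(-71) + 11*(2*6*(-3 + 6))) = -137*(-52*(-1/71) + 11*(2*6*3)) = -137*(52/71 + 11*36) = -137*(52/71 + 396) = -137*28168/71 = -3859016/71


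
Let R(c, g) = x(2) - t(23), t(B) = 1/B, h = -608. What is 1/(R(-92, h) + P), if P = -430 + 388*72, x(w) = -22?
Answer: 23/632131 ≈ 3.6385e-5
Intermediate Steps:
P = 27506 (P = -430 + 27936 = 27506)
R(c, g) = -507/23 (R(c, g) = -22 - 1/23 = -507/23)
1/(R(-92, h) + P) = 1/(-507/23 + 27506) = 1/(632131/23) = 23/632131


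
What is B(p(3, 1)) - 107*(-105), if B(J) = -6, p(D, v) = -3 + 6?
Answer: 11229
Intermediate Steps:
p(D, v) = 3
B(p(3, 1)) - 107*(-105) = -6 - 107*(-105) = -6 + 11235 = 11229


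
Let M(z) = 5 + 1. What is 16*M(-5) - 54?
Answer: 42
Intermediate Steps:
M(z) = 6
16*M(-5) - 54 = 16*6 - 54 = 96 - 54 = 42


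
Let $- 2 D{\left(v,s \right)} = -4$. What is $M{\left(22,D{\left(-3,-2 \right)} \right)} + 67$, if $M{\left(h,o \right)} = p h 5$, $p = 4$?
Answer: $507$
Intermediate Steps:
$D{\left(v,s \right)} = 2$ ($D{\left(v,s \right)} = \left(- \frac{1}{2}\right) \left(-4\right) = 2$)
$M{\left(h,o \right)} = 20 h$ ($M{\left(h,o \right)} = 4 h 5 = 20 h$)
$M{\left(22,D{\left(-3,-2 \right)} \right)} + 67 = 20 \cdot 22 + 67 = 440 + 67 = 507$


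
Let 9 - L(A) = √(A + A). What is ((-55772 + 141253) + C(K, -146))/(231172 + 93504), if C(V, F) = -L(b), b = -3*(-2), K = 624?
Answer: 21368/81169 + √3/162338 ≈ 0.26326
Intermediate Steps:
b = 6
L(A) = 9 - √2*√A (L(A) = 9 - √(A + A) = 9 - √(2*A) = 9 - √2*√A)
C(V, F) = -9 + 2*√3 (C(V, F) = -(9 - √2*√6) = -(9 - 2*√3) = -9 + 2*√3)
((-55772 + 141253) + C(K, -146))/(231172 + 93504) = ((-55772 + 141253) + (-9 + 2*√3))/(231172 + 93504) = (85481 + (-9 + 2*√3))/324676 = (85472 + 2*√3)*(1/324676) = 21368/81169 + √3/162338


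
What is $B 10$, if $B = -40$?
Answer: $-400$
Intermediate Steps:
$B 10 = \left(-40\right) 10 = -400$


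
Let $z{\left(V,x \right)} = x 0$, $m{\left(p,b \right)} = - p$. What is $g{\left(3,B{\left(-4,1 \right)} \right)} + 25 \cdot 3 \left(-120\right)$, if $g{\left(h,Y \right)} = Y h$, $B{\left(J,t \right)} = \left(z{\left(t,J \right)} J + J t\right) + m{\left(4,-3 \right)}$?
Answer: $-9024$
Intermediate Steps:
$z{\left(V,x \right)} = 0$
$B{\left(J,t \right)} = -4 + J t$ ($B{\left(J,t \right)} = \left(0 J + J t\right) - 4 = \left(0 + J t\right) - 4 = J t - 4 = -4 + J t$)
$g{\left(3,B{\left(-4,1 \right)} \right)} + 25 \cdot 3 \left(-120\right) = \left(-4 - 4\right) 3 + 25 \cdot 3 \left(-120\right) = \left(-4 - 4\right) 3 + 75 \left(-120\right) = \left(-8\right) 3 - 9000 = -24 - 9000 = -9024$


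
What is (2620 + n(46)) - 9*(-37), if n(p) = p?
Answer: 2999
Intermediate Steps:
(2620 + n(46)) - 9*(-37) = (2620 + 46) - 9*(-37) = 2666 + 333 = 2999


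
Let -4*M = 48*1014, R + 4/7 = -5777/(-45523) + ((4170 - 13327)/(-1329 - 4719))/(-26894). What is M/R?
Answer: 90098437353619968/3291924889759 ≈ 27370.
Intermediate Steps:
R = -3291924889759/7404539558976 (R = -4/7 + (-5777/(-45523) + ((4170 - 13327)/(-1329 - 4719))/(-26894)) = -4/7 + (-5777*(-1/45523) - 9157/(-6048)*(-1/26894)) = -4/7 + (5777/45523 - 9157*(-1/6048)*(-1/26894)) = -4/7 + (5777/45523 + (9157/6048)*(-1/26894)) = -4/7 + (5777/45523 - 9157/162654912) = -4/7 + 939240572513/7404539558976 = -3291924889759/7404539558976 ≈ -0.44458)
M = -12168 (M = -12*1014 = -¼*48672 = -12168)
M/R = -12168/(-3291924889759/7404539558976) = -12168*(-7404539558976/3291924889759) = 90098437353619968/3291924889759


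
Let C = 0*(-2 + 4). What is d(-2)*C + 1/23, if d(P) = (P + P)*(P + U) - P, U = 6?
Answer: 1/23 ≈ 0.043478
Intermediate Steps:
C = 0 (C = 0*2 = 0)
d(P) = -P + 2*P*(6 + P) (d(P) = (P + P)*(P + 6) - P = (2*P)*(6 + P) - P = 2*P*(6 + P) - P = -P + 2*P*(6 + P))
d(-2)*C + 1/23 = -2*(11 + 2*(-2))*0 + 1/23 = -2*(11 - 4)*0 + 1/23 = -2*7*0 + 1/23 = -14*0 + 1/23 = 0 + 1/23 = 1/23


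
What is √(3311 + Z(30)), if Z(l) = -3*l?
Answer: √3221 ≈ 56.754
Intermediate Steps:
√(3311 + Z(30)) = √(3311 - 3*30) = √(3311 - 90) = √3221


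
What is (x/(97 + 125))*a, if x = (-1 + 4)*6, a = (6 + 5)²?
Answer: 363/37 ≈ 9.8108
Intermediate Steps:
a = 121 (a = 11² = 121)
x = 18 (x = 3*6 = 18)
(x/(97 + 125))*a = (18/(97 + 125))*121 = (18/222)*121 = ((1/222)*18)*121 = (3/37)*121 = 363/37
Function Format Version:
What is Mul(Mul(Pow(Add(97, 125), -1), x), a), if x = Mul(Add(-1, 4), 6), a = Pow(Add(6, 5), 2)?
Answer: Rational(363, 37) ≈ 9.8108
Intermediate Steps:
a = 121 (a = Pow(11, 2) = 121)
x = 18 (x = Mul(3, 6) = 18)
Mul(Mul(Pow(Add(97, 125), -1), x), a) = Mul(Mul(Pow(Add(97, 125), -1), 18), 121) = Mul(Mul(Pow(222, -1), 18), 121) = Mul(Mul(Rational(1, 222), 18), 121) = Mul(Rational(3, 37), 121) = Rational(363, 37)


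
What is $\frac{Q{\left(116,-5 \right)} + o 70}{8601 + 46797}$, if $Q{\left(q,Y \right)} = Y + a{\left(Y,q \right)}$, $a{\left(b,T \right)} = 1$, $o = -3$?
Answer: $- \frac{107}{27699} \approx -0.003863$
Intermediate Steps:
$Q{\left(q,Y \right)} = 1 + Y$ ($Q{\left(q,Y \right)} = Y + 1 = 1 + Y$)
$\frac{Q{\left(116,-5 \right)} + o 70}{8601 + 46797} = \frac{\left(1 - 5\right) - 210}{8601 + 46797} = \frac{-4 - 210}{55398} = \left(-214\right) \frac{1}{55398} = - \frac{107}{27699}$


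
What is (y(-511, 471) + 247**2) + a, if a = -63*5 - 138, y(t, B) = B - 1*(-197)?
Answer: 61224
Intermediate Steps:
y(t, B) = 197 + B (y(t, B) = B + 197 = 197 + B)
a = -453 (a = -315 - 138 = -453)
(y(-511, 471) + 247**2) + a = ((197 + 471) + 247**2) - 453 = (668 + 61009) - 453 = 61677 - 453 = 61224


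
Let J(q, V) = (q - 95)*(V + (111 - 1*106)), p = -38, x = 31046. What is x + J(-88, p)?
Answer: 37085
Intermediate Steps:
J(q, V) = (-95 + q)*(5 + V) (J(q, V) = (-95 + q)*(V + (111 - 106)) = (-95 + q)*(V + 5) = (-95 + q)*(5 + V))
x + J(-88, p) = 31046 + (-475 - 95*(-38) + 5*(-88) - 38*(-88)) = 31046 + (-475 + 3610 - 440 + 3344) = 31046 + 6039 = 37085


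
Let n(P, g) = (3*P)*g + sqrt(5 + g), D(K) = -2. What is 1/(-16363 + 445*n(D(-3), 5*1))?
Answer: -29713/880882119 - 445*sqrt(10)/880882119 ≈ -3.5328e-5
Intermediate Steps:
n(P, g) = sqrt(5 + g) + 3*P*g (n(P, g) = 3*P*g + sqrt(5 + g) = sqrt(5 + g) + 3*P*g)
1/(-16363 + 445*n(D(-3), 5*1)) = 1/(-16363 + 445*(sqrt(5 + 5*1) + 3*(-2)*(5*1))) = 1/(-16363 + 445*(sqrt(5 + 5) + 3*(-2)*5)) = 1/(-16363 + 445*(sqrt(10) - 30)) = 1/(-16363 + 445*(-30 + sqrt(10))) = 1/(-16363 + (-13350 + 445*sqrt(10))) = 1/(-29713 + 445*sqrt(10))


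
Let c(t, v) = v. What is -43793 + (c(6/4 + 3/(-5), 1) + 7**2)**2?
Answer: -41293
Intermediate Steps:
-43793 + (c(6/4 + 3/(-5), 1) + 7**2)**2 = -43793 + (1 + 7**2)**2 = -43793 + (1 + 49)**2 = -43793 + 50**2 = -43793 + 2500 = -41293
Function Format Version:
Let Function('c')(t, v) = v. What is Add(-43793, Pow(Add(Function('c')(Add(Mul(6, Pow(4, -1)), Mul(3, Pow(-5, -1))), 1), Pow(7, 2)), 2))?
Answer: -41293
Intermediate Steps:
Add(-43793, Pow(Add(Function('c')(Add(Mul(6, Pow(4, -1)), Mul(3, Pow(-5, -1))), 1), Pow(7, 2)), 2)) = Add(-43793, Pow(Add(1, Pow(7, 2)), 2)) = Add(-43793, Pow(Add(1, 49), 2)) = Add(-43793, Pow(50, 2)) = Add(-43793, 2500) = -41293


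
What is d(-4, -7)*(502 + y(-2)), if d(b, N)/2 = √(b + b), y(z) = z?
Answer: 2000*I*√2 ≈ 2828.4*I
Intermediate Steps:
d(b, N) = 2*√2*√b (d(b, N) = 2*√(b + b) = 2*√(2*b) = 2*(√2*√b) = 2*√2*√b)
d(-4, -7)*(502 + y(-2)) = (2*√2*√(-4))*(502 - 2) = (2*√2*(2*I))*500 = (4*I*√2)*500 = 2000*I*√2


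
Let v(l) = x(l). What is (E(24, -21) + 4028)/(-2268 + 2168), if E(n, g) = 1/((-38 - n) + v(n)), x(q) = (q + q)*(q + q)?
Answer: -9030777/224200 ≈ -40.280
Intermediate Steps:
x(q) = 4*q² (x(q) = (2*q)*(2*q) = 4*q²)
v(l) = 4*l²
E(n, g) = 1/(-38 - n + 4*n²) (E(n, g) = 1/((-38 - n) + 4*n²) = 1/(-38 - n + 4*n²))
(E(24, -21) + 4028)/(-2268 + 2168) = (1/(-38 - 1*24 + 4*24²) + 4028)/(-2268 + 2168) = (1/(-38 - 24 + 4*576) + 4028)/(-100) = (1/(-38 - 24 + 2304) + 4028)*(-1/100) = (1/2242 + 4028)*(-1/100) = (9030777/2242)*(-1/100) = -9030777/224200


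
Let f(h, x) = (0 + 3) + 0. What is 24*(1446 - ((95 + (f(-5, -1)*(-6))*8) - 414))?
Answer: 45816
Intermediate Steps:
f(h, x) = 3 (f(h, x) = 3 + 0 = 3)
24*(1446 - ((95 + (f(-5, -1)*(-6))*8) - 414)) = 24*(1446 - ((95 + (3*(-6))*8) - 414)) = 24*(1446 - ((95 - 18*8) - 414)) = 24*(1446 - ((95 - 144) - 414)) = 24*(1446 - (-49 - 414)) = 24*(1446 - 1*(-463)) = 24*(1446 + 463) = 24*1909 = 45816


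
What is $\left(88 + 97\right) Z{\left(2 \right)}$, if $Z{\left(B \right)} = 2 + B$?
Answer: $740$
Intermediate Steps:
$\left(88 + 97\right) Z{\left(2 \right)} = \left(88 + 97\right) \left(2 + 2\right) = 185 \cdot 4 = 740$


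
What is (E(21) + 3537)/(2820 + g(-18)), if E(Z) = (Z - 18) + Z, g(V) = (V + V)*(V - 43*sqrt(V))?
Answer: 343043/1532236 - 459369*I*sqrt(2)/1532236 ≈ 0.22388 - 0.42399*I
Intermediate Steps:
g(V) = 2*V*(V - 43*sqrt(V)) (g(V) = (2*V)*(V - 43*sqrt(V)) = 2*V*(V - 43*sqrt(V)))
E(Z) = -18 + 2*Z (E(Z) = (-18 + Z) + Z = -18 + 2*Z)
(E(21) + 3537)/(2820 + g(-18)) = ((-18 + 2*21) + 3537)/(2820 + (-(-4644)*I*sqrt(2) + 2*(-18)**2)) = ((-18 + 42) + 3537)/(2820 + (-(-4644)*I*sqrt(2) + 2*324)) = (24 + 3537)/(2820 + (4644*I*sqrt(2) + 648)) = 3561/(2820 + (648 + 4644*I*sqrt(2))) = 3561/(3468 + 4644*I*sqrt(2))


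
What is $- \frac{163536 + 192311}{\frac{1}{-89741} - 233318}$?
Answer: $\frac{31934065627}{20938190639} \approx 1.5252$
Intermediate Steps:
$- \frac{163536 + 192311}{\frac{1}{-89741} - 233318} = - \frac{355847}{- \frac{1}{89741} - 233318} = - \frac{355847}{- \frac{20938190639}{89741}} = - \frac{355847 \left(-89741\right)}{20938190639} = \left(-1\right) \left(- \frac{31934065627}{20938190639}\right) = \frac{31934065627}{20938190639}$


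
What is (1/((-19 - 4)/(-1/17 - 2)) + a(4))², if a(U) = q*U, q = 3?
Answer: 22344529/152881 ≈ 146.16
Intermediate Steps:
a(U) = 3*U
(1/((-19 - 4)/(-1/17 - 2)) + a(4))² = (1/((-19 - 4)/(-1/17 - 2)) + 3*4)² = (1/(-23/(-1*1/17 - 2)) + 12)² = (1/(-23/(-1/17 - 2)) + 12)² = (1/(-23/(-35/17)) + 12)² = (1/(-23*(-17/35)) + 12)² = (1/(391/35) + 12)² = (35/391 + 12)² = (4727/391)² = 22344529/152881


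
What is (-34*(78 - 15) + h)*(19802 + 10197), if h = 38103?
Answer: 1078794039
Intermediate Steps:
(-34*(78 - 15) + h)*(19802 + 10197) = (-34*(78 - 15) + 38103)*(19802 + 10197) = (-34*63 + 38103)*29999 = (-2142 + 38103)*29999 = 35961*29999 = 1078794039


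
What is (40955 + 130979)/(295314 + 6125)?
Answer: 171934/301439 ≈ 0.57038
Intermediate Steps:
(40955 + 130979)/(295314 + 6125) = 171934/301439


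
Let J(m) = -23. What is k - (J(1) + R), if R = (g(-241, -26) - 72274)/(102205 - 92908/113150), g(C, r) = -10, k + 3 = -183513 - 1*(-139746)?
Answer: -252949876097187/5782201421 ≈ -43746.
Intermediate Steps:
k = -43770 (k = -3 + (-183513 - 1*(-139746)) = -3 + (-183513 + 139746) = -3 - 43767 = -43770)
R = -4089467300/5782201421 (R = (-10 - 72274)/(102205 - 92908/113150) = -72284/(102205 - 92908*1/113150) = -72284/(102205 - 46454/56575) = -72284/5782201421/56575 = -72284*56575/5782201421 = -4089467300/5782201421 ≈ -0.70725)
k - (J(1) + R) = -43770 - (-23 - 4089467300/5782201421) = -43770 - 1*(-137080099983/5782201421) = -43770 + 137080099983/5782201421 = -252949876097187/5782201421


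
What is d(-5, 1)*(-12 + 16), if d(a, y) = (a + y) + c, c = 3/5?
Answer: -68/5 ≈ -13.600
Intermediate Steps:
c = 3/5 (c = 3*(1/5) = 3/5 ≈ 0.60000)
d(a, y) = 3/5 + a + y (d(a, y) = (a + y) + 3/5 = 3/5 + a + y)
d(-5, 1)*(-12 + 16) = (3/5 - 5 + 1)*(-12 + 16) = -17/5*4 = -68/5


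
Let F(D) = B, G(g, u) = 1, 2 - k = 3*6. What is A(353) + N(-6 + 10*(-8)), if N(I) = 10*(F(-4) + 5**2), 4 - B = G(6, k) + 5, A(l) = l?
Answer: 583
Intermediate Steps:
k = -16 (k = 2 - 3*6 = 2 - 1*18 = 2 - 18 = -16)
B = -2 (B = 4 - (1 + 5) = 4 - 1*6 = 4 - 6 = -2)
F(D) = -2
N(I) = 230 (N(I) = 10*(-2 + 5**2) = 10*(-2 + 25) = 10*23 = 230)
A(353) + N(-6 + 10*(-8)) = 353 + 230 = 583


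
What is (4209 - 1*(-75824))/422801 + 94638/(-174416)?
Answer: -13027002655/36871629608 ≈ -0.35331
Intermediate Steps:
(4209 - 1*(-75824))/422801 + 94638/(-174416) = (4209 + 75824)*(1/422801) + 94638*(-1/174416) = 80033*(1/422801) - 47319/87208 = 80033/422801 - 47319/87208 = -13027002655/36871629608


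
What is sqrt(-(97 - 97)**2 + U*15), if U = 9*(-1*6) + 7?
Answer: I*sqrt(705) ≈ 26.552*I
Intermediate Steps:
U = -47 (U = 9*(-6) + 7 = -54 + 7 = -47)
sqrt(-(97 - 97)**2 + U*15) = sqrt(-(97 - 97)**2 - 47*15) = sqrt(-1*0**2 - 705) = sqrt(-1*0 - 705) = sqrt(0 - 705) = sqrt(-705) = I*sqrt(705)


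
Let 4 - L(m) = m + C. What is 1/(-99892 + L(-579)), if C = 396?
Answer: -1/99705 ≈ -1.0030e-5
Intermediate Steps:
L(m) = -392 - m (L(m) = 4 - (m + 396) = 4 - (396 + m) = 4 + (-396 - m) = -392 - m)
1/(-99892 + L(-579)) = 1/(-99892 + (-392 - 1*(-579))) = 1/(-99892 + (-392 + 579)) = 1/(-99892 + 187) = 1/(-99705) = -1/99705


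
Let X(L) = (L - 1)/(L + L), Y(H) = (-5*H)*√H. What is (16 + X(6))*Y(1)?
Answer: -985/12 ≈ -82.083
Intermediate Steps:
Y(H) = -5*H^(3/2)
X(L) = (-1 + L)/(2*L) (X(L) = (-1 + L)/((2*L)) = (-1 + L)*(1/(2*L)) = (-1 + L)/(2*L))
(16 + X(6))*Y(1) = (16 + (½)*(-1 + 6)/6)*(-5*1^(3/2)) = (16 + (½)*(⅙)*5)*(-5*1) = (16 + 5/12)*(-5) = (197/12)*(-5) = -985/12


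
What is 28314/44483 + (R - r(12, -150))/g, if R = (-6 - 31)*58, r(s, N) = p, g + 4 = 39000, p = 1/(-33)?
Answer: 33286227941/57243749244 ≈ 0.58148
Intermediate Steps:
p = -1/33 ≈ -0.030303
g = 38996 (g = -4 + 39000 = 38996)
r(s, N) = -1/33
R = -2146 (R = -37*58 = -2146)
28314/44483 + (R - r(12, -150))/g = 28314/44483 + (-2146 - 1*(-1/33))/38996 = 28314*(1/44483) + (-2146 + 1/33)*(1/38996) = 28314/44483 - 70817/33*1/38996 = 28314/44483 - 70817/1286868 = 33286227941/57243749244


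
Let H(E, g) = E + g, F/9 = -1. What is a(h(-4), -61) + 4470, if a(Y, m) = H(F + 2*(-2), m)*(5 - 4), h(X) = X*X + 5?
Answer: 4396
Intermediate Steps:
F = -9 (F = 9*(-1) = -9)
h(X) = 5 + X**2 (h(X) = X**2 + 5 = 5 + X**2)
a(Y, m) = -13 + m (a(Y, m) = ((-9 + 2*(-2)) + m)*(5 - 4) = ((-9 - 4) + m)*1 = (-13 + m)*1 = -13 + m)
a(h(-4), -61) + 4470 = (-13 - 61) + 4470 = -74 + 4470 = 4396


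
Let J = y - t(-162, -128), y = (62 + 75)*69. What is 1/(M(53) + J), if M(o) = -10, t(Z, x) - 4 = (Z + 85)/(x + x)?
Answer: 256/2416307 ≈ 0.00010595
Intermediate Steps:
t(Z, x) = 4 + (85 + Z)/(2*x) (t(Z, x) = 4 + (Z + 85)/(x + x) = 4 + (85 + Z)/((2*x)) = 4 + (85 + Z)*(1/(2*x)) = 4 + (85 + Z)/(2*x))
y = 9453 (y = 137*69 = 9453)
J = 2418867/256 (J = 9453 - (85 - 162 + 8*(-128))/(2*(-128)) = 9453 - (-1)*(85 - 162 - 1024)/(2*128) = 9453 - (-1)*(-1101)/(2*128) = 9453 - 1*1101/256 = 9453 - 1101/256 = 2418867/256 ≈ 9448.7)
1/(M(53) + J) = 1/(-10 + 2418867/256) = 1/(2416307/256) = 256/2416307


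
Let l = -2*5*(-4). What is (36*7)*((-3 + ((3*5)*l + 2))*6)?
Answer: 905688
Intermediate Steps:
l = 40 (l = -10*(-4) = 40)
(36*7)*((-3 + ((3*5)*l + 2))*6) = (36*7)*((-3 + ((3*5)*40 + 2))*6) = 252*((-3 + (15*40 + 2))*6) = 252*((-3 + (600 + 2))*6) = 252*((-3 + 602)*6) = 252*(599*6) = 252*3594 = 905688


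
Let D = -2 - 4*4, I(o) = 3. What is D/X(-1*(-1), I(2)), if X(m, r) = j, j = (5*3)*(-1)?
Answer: 6/5 ≈ 1.2000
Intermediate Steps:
j = -15 (j = 15*(-1) = -15)
X(m, r) = -15
D = -18 (D = -2 - 16 = -18)
D/X(-1*(-1), I(2)) = -18/(-15) = -1/15*(-18) = 6/5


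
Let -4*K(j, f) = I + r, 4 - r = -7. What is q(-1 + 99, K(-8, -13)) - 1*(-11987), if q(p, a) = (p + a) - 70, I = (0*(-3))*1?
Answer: 48049/4 ≈ 12012.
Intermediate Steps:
r = 11 (r = 4 - 1*(-7) = 4 + 7 = 11)
I = 0 (I = 0*1 = 0)
K(j, f) = -11/4 (K(j, f) = -(0 + 11)/4 = -¼*11 = -11/4)
q(p, a) = -70 + a + p (q(p, a) = (a + p) - 70 = -70 + a + p)
q(-1 + 99, K(-8, -13)) - 1*(-11987) = (-70 - 11/4 + (-1 + 99)) - 1*(-11987) = (-70 - 11/4 + 98) + 11987 = 101/4 + 11987 = 48049/4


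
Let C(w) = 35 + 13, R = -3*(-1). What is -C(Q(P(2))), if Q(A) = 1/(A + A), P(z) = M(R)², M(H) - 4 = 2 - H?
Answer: -48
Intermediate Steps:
R = 3
M(H) = 6 - H (M(H) = 4 + (2 - H) = 6 - H)
P(z) = 9 (P(z) = (6 - 1*3)² = (6 - 3)² = 3² = 9)
Q(A) = 1/(2*A)
C(w) = 48
-C(Q(P(2))) = -1*48 = -48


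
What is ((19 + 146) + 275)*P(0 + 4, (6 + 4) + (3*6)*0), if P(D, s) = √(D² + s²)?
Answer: 880*√29 ≈ 4738.9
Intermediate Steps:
((19 + 146) + 275)*P(0 + 4, (6 + 4) + (3*6)*0) = ((19 + 146) + 275)*√((0 + 4)² + ((6 + 4) + (3*6)*0)²) = (165 + 275)*√(4² + (10 + 18*0)²) = 440*√(16 + (10 + 0)²) = 440*√(16 + 10²) = 440*√(16 + 100) = 440*√116 = 440*(2*√29) = 880*√29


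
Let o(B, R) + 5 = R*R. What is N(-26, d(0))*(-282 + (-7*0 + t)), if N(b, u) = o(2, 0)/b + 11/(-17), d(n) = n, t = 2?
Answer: 28140/221 ≈ 127.33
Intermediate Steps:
o(B, R) = -5 + R² (o(B, R) = -5 + R*R = -5 + R²)
N(b, u) = -11/17 - 5/b (N(b, u) = (-5 + 0²)/b + 11/(-17) = (-5 + 0)/b + 11*(-1/17) = -5/b - 11/17 = -11/17 - 5/b)
N(-26, d(0))*(-282 + (-7*0 + t)) = (-11/17 - 5/(-26))*(-282 + (-7*0 + 2)) = (-11/17 - 5*(-1/26))*(-282 + (0 + 2)) = (-11/17 + 5/26)*(-282 + 2) = -201/442*(-280) = 28140/221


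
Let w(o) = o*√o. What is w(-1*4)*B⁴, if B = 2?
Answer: -128*I ≈ -128.0*I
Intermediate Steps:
w(o) = o^(3/2)
w(-1*4)*B⁴ = (-1*4)^(3/2)*2⁴ = (-4)^(3/2)*16 = -8*I*16 = -128*I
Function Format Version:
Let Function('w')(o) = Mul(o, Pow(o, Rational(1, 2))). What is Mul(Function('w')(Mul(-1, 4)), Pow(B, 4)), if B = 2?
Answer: Mul(-128, I) ≈ Mul(-128.00, I)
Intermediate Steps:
Function('w')(o) = Pow(o, Rational(3, 2))
Mul(Function('w')(Mul(-1, 4)), Pow(B, 4)) = Mul(Pow(Mul(-1, 4), Rational(3, 2)), Pow(2, 4)) = Mul(Pow(-4, Rational(3, 2)), 16) = Mul(Mul(-8, I), 16) = Mul(-128, I)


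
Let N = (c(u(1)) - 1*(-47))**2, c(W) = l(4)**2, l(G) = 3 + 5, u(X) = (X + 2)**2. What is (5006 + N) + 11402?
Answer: 28729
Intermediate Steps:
u(X) = (2 + X)**2
l(G) = 8
c(W) = 64 (c(W) = 8**2 = 64)
N = 12321 (N = (64 - 1*(-47))**2 = (64 + 47)**2 = 111**2 = 12321)
(5006 + N) + 11402 = (5006 + 12321) + 11402 = 17327 + 11402 = 28729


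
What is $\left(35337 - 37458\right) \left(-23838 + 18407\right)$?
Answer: $11519151$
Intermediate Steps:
$\left(35337 - 37458\right) \left(-23838 + 18407\right) = \left(-2121\right) \left(-5431\right) = 11519151$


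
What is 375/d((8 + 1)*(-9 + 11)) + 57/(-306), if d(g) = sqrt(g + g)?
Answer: 3178/51 ≈ 62.314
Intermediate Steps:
d(g) = sqrt(2)*sqrt(g) (d(g) = sqrt(2*g) = sqrt(2)*sqrt(g))
375/d((8 + 1)*(-9 + 11)) + 57/(-306) = 375/((sqrt(2)*sqrt((8 + 1)*(-9 + 11)))) + 57/(-306) = 375/((sqrt(2)*sqrt(9*2))) + 57*(-1/306) = 375/((sqrt(2)*sqrt(18))) - 19/102 = 375/((sqrt(2)*(3*sqrt(2)))) - 19/102 = 375/6 - 19/102 = 375*(1/6) - 19/102 = 125/2 - 19/102 = 3178/51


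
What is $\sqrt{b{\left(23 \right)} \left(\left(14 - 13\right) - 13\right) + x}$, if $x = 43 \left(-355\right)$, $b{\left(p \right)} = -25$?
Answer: $i \sqrt{14965} \approx 122.33 i$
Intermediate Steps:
$x = -15265$
$\sqrt{b{\left(23 \right)} \left(\left(14 - 13\right) - 13\right) + x} = \sqrt{- 25 \left(\left(14 - 13\right) - 13\right) - 15265} = \sqrt{- 25 \left(1 - 13\right) - 15265} = \sqrt{\left(-25\right) \left(-12\right) - 15265} = \sqrt{300 - 15265} = \sqrt{-14965} = i \sqrt{14965}$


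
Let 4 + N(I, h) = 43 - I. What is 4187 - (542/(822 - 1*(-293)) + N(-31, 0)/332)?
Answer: 774842833/185090 ≈ 4186.3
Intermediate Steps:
N(I, h) = 39 - I (N(I, h) = -4 + (43 - I) = 39 - I)
4187 - (542/(822 - 1*(-293)) + N(-31, 0)/332) = 4187 - (542/(822 - 1*(-293)) + (39 - 1*(-31))/332) = 4187 - (542/(822 + 293) + (39 + 31)*(1/332)) = 4187 - (542/1115 + 70*(1/332)) = 4187 - (542*(1/1115) + 35/166) = 4187 - (542/1115 + 35/166) = 4187 - 1*128997/185090 = 4187 - 128997/185090 = 774842833/185090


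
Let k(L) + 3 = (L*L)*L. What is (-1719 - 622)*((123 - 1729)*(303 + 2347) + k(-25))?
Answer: 9999647048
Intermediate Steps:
k(L) = -3 + L**3 (k(L) = -3 + (L*L)*L = -3 + L**2*L = -3 + L**3)
(-1719 - 622)*((123 - 1729)*(303 + 2347) + k(-25)) = (-1719 - 622)*((123 - 1729)*(303 + 2347) + (-3 + (-25)**3)) = -2341*(-1606*2650 + (-3 - 15625)) = -2341*(-4255900 - 15628) = -2341*(-4271528) = 9999647048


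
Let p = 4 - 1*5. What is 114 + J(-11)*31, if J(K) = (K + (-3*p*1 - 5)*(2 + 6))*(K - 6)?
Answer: 14343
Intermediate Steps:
p = -1 (p = 4 - 5 = -1)
J(K) = (-16 + K)*(-6 + K) (J(K) = (K + (-3*(-1)*1 - 5)*(2 + 6))*(K - 6) = (K + (3*1 - 5)*8)*(-6 + K) = (K + (3 - 5)*8)*(-6 + K) = (K - 2*8)*(-6 + K) = (K - 16)*(-6 + K) = (-16 + K)*(-6 + K))
114 + J(-11)*31 = 114 + (96 + (-11)² - 22*(-11))*31 = 114 + (96 + 121 + 242)*31 = 114 + 459*31 = 114 + 14229 = 14343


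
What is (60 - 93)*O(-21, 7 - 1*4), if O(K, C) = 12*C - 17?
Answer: -627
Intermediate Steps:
O(K, C) = -17 + 12*C
(60 - 93)*O(-21, 7 - 1*4) = (60 - 93)*(-17 + 12*(7 - 1*4)) = -33*(-17 + 12*(7 - 4)) = -33*(-17 + 12*3) = -33*(-17 + 36) = -33*19 = -627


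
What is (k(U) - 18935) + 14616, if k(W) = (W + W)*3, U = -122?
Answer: -5051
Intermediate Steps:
k(W) = 6*W (k(W) = (2*W)*3 = 6*W)
(k(U) - 18935) + 14616 = (6*(-122) - 18935) + 14616 = (-732 - 18935) + 14616 = -19667 + 14616 = -5051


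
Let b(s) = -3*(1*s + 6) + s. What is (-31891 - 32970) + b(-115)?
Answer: -64649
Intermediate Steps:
b(s) = -18 - 2*s (b(s) = -3*(s + 6) + s = -3*(6 + s) + s = (-18 - 3*s) + s = -18 - 2*s)
(-31891 - 32970) + b(-115) = (-31891 - 32970) + (-18 - 2*(-115)) = -64861 + (-18 + 230) = -64861 + 212 = -64649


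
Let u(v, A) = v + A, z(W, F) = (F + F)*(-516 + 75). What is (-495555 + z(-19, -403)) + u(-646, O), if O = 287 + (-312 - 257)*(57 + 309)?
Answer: -348722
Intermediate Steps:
z(W, F) = -882*F (z(W, F) = (2*F)*(-441) = -882*F)
O = -207967 (O = 287 - 569*366 = 287 - 208254 = -207967)
u(v, A) = A + v
(-495555 + z(-19, -403)) + u(-646, O) = (-495555 - 882*(-403)) + (-207967 - 646) = (-495555 + 355446) - 208613 = -140109 - 208613 = -348722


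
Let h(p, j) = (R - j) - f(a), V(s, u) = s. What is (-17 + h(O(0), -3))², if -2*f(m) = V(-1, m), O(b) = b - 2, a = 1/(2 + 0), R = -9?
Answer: 2209/4 ≈ 552.25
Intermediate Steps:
a = ½ (a = 1/2 = ½ ≈ 0.50000)
O(b) = -2 + b
f(m) = ½ (f(m) = -½*(-1) = ½)
h(p, j) = -19/2 - j (h(p, j) = (-9 - j) - 1*½ = (-9 - j) - ½ = -19/2 - j)
(-17 + h(O(0), -3))² = (-17 + (-19/2 - 1*(-3)))² = (-17 + (-19/2 + 3))² = (-17 - 13/2)² = (-47/2)² = 2209/4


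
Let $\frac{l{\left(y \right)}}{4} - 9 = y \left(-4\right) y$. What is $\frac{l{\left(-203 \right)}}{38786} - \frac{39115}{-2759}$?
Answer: $- \frac{150958191}{53505287} \approx -2.8214$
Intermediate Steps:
$l{\left(y \right)} = 36 - 16 y^{2}$ ($l{\left(y \right)} = 36 + 4 y \left(-4\right) y = 36 + 4 - 4 y y = 36 + 4 \left(- 4 y^{2}\right) = 36 - 16 y^{2}$)
$\frac{l{\left(-203 \right)}}{38786} - \frac{39115}{-2759} = \frac{36 - 16 \left(-203\right)^{2}}{38786} - \frac{39115}{-2759} = \left(36 - 659344\right) \frac{1}{38786} - - \frac{39115}{2759} = \left(36 - 659344\right) \frac{1}{38786} + \frac{39115}{2759} = \left(-659308\right) \frac{1}{38786} + \frac{39115}{2759} = - \frac{329654}{19393} + \frac{39115}{2759} = - \frac{150958191}{53505287}$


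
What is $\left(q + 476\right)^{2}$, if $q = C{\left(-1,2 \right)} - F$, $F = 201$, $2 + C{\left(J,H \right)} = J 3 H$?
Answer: $71289$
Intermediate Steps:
$C{\left(J,H \right)} = -2 + 3 H J$ ($C{\left(J,H \right)} = -2 + J 3 H = -2 + 3 J H = -2 + 3 H J$)
$q = -209$ ($q = \left(-2 + 3 \cdot 2 \left(-1\right)\right) - 201 = \left(-2 - 6\right) - 201 = -8 - 201 = -209$)
$\left(q + 476\right)^{2} = \left(-209 + 476\right)^{2} = 267^{2} = 71289$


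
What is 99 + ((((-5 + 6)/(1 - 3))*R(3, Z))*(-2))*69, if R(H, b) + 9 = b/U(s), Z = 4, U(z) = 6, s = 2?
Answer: -476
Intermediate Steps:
R(H, b) = -9 + b/6
99 + ((((-5 + 6)/(1 - 3))*R(3, Z))*(-2))*69 = 99 + ((((-5 + 6)/(1 - 3))*(-9 + (⅙)*4))*(-2))*69 = 99 + (((1/(-2))*(-9 + ⅔))*(-2))*69 = 99 + (((1*(-½))*(-25/3))*(-2))*69 = 99 + (-½*(-25/3)*(-2))*69 = 99 + ((25/6)*(-2))*69 = 99 - 25/3*69 = 99 - 575 = -476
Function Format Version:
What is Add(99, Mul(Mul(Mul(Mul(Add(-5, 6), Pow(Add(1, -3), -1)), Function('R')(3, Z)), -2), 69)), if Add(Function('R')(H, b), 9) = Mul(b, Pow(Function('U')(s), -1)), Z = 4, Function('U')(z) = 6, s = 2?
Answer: -476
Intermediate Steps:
Function('R')(H, b) = Add(-9, Mul(Rational(1, 6), b)) (Function('R')(H, b) = Add(-9, Mul(b, Pow(6, -1))) = Add(-9, Mul(b, Rational(1, 6))) = Add(-9, Mul(Rational(1, 6), b)))
Add(99, Mul(Mul(Mul(Mul(Add(-5, 6), Pow(Add(1, -3), -1)), Function('R')(3, Z)), -2), 69)) = Add(99, Mul(Mul(Mul(Mul(Add(-5, 6), Pow(Add(1, -3), -1)), Add(-9, Mul(Rational(1, 6), 4))), -2), 69)) = Add(99, Mul(Mul(Mul(Mul(1, Pow(-2, -1)), Add(-9, Rational(2, 3))), -2), 69)) = Add(99, Mul(Mul(Mul(Mul(1, Rational(-1, 2)), Rational(-25, 3)), -2), 69)) = Add(99, Mul(Mul(Mul(Rational(-1, 2), Rational(-25, 3)), -2), 69)) = Add(99, Mul(Mul(Rational(25, 6), -2), 69)) = Add(99, Mul(Rational(-25, 3), 69)) = Add(99, -575) = -476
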